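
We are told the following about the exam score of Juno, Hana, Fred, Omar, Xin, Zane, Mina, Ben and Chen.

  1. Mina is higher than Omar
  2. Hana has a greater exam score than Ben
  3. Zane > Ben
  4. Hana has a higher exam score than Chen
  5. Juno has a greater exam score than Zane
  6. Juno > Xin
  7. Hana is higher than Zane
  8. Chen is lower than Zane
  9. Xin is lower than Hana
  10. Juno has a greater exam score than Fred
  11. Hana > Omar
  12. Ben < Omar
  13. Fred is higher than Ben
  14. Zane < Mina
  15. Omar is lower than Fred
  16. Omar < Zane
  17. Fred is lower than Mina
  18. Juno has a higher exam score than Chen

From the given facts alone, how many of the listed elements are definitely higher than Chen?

4

Directly above Chen: Zane, Juno, Hana.
One step further: Mina (4 so far).
No other element is forced above Chen by the given relations, so the count is 4.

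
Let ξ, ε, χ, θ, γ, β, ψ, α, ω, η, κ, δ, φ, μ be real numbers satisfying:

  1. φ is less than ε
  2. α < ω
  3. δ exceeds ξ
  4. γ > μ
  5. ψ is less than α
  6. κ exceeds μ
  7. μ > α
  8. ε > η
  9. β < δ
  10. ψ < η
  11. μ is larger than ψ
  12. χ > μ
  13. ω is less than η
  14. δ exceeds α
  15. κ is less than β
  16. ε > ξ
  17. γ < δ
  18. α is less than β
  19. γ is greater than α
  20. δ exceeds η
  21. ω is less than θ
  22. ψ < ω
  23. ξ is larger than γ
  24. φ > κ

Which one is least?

ψ

α is not least since ψ < α; μ is not least since ψ < μ; ω is not least since α < ω; η is not least since ω < η; κ is not least since μ < κ; γ is not least since α < γ; χ is not least since μ < χ; θ is not least since ω < θ; β is not least since α < β; ξ is not least since γ < ξ; δ is not least since β < δ; φ is not least since κ < φ; ε is not least since φ < ε.
Only ψ has nothing below it, so ψ is the least.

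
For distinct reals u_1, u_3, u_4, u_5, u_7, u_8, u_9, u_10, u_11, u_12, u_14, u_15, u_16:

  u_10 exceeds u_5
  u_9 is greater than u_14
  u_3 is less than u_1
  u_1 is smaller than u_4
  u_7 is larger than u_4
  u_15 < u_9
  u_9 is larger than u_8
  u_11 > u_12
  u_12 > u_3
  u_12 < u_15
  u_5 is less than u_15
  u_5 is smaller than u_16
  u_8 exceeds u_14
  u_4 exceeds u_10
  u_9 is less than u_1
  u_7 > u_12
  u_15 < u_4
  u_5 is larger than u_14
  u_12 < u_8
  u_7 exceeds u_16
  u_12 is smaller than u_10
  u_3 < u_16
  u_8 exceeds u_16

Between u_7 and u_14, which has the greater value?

u_7

The relevant relations are u_14 < u_5; u_5 < u_16; u_16 < u_8; u_8 < u_9; u_9 < u_1; u_1 < u_4; u_4 < u_7.
Together: u_14 < u_5 < u_16 < u_8 < u_9 < u_1 < u_4 < u_7.
So u_14 < u_7; u_7 is the larger of the two.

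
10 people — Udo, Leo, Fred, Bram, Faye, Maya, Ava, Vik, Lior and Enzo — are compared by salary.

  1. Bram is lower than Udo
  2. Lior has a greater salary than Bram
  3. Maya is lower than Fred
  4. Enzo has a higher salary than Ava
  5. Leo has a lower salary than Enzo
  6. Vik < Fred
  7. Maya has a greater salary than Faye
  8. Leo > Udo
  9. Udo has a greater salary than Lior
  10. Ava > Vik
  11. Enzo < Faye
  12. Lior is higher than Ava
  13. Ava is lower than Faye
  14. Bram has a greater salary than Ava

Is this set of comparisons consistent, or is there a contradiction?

Every relation is compatible with Vik < Ava < Bram < Lior < Udo < Leo < Enzo < Faye < Maya < Fred; the set is consistent.

consistent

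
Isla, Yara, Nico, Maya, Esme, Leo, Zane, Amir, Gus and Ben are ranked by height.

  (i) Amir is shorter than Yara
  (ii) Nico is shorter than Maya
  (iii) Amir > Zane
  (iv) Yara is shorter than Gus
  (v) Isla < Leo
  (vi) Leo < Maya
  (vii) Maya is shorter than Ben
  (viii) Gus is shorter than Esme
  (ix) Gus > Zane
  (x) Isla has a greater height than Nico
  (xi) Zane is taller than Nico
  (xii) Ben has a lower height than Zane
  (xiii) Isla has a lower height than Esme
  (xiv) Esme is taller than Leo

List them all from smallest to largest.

Nothing is placed below Nico, so it is least; from there Nico < Isla; Isla < Leo; Leo < Maya; Maya < Ben; Ben < Zane; Zane < Amir; Amir < Yara; Yara < Gus; Gus < Esme, each given directly.

Nico < Isla < Leo < Maya < Ben < Zane < Amir < Yara < Gus < Esme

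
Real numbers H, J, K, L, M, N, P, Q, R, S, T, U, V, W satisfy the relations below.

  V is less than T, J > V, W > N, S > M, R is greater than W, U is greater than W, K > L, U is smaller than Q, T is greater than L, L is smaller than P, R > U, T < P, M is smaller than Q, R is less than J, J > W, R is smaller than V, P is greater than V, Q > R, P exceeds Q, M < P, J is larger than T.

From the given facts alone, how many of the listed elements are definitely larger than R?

5

The elements the relations force above R are V, T, J, Q, P — no chain reaches any other.
That is 5.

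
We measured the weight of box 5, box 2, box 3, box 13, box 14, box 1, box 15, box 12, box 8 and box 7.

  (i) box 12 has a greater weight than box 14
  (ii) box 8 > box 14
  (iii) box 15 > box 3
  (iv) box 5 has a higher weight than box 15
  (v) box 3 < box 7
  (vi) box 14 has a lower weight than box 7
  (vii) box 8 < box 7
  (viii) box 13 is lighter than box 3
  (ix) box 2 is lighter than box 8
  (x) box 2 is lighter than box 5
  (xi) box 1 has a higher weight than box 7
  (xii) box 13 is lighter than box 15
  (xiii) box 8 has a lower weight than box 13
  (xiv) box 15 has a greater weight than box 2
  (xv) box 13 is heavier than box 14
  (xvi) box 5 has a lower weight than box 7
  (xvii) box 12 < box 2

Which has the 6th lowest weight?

Piecing the relations together gives one ordering: box 14 < box 12 < box 2 < box 8 < box 13 < box 3 < box 15 < box 5 < box 7 < box 1.
Counting 6 from the smallest end gives box 3.

box 3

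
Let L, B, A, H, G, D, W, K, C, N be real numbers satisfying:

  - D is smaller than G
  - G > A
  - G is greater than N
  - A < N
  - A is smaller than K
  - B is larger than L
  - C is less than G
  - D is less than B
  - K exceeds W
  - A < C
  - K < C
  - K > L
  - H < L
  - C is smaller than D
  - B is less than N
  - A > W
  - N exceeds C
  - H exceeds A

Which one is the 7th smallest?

Piecing the relations together gives one ordering: W < A < H < L < K < C < D < B < N < G.
The 7th smallest is D.

D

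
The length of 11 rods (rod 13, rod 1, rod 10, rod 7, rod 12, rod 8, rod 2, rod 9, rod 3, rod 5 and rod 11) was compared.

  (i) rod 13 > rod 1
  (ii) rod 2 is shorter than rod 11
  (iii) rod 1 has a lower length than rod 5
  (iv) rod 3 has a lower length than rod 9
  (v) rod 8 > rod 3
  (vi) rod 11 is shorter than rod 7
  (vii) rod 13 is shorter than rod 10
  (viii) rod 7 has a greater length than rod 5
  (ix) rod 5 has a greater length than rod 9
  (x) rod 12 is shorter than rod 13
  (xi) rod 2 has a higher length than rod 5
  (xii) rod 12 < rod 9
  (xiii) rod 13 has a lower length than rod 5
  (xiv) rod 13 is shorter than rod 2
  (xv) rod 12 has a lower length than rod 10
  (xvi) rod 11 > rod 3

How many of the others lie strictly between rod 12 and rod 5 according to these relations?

The relations place rod 12 below rod 5. An element lies strictly between them when it is forced above rod 12 and also forced below rod 5.
Above rod 12: {rod 13, rod 9, rod 10, rod 2, rod 11, rod 7}. Below rod 5: {rod 3, rod 1, rod 13, rod 9}.
Intersection: {rod 13, rod 9} — 2.

2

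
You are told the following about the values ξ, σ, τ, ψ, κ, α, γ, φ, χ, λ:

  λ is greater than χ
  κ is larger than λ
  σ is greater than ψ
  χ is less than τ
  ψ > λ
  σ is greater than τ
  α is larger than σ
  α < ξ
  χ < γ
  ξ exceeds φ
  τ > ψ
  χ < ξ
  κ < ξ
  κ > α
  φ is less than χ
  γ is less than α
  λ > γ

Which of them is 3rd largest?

α

The consecutive relations fix a unique order: φ < χ < γ < λ < ψ < τ < σ < α < κ < ξ.
Counting 3 from the largest end gives α.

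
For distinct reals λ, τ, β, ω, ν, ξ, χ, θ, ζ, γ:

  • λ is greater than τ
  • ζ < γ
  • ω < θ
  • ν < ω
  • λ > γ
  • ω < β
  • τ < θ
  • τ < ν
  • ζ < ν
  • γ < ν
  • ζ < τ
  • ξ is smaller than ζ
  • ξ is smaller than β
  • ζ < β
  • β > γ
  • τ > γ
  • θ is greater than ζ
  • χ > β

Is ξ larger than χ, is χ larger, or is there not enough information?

The relevant relations are ξ < ζ; ζ < γ; γ < ν; ν < ω; ω < β; β < χ.
Chaining these gives ξ < ζ < γ < ν < ω < β < χ.
So χ is larger.

χ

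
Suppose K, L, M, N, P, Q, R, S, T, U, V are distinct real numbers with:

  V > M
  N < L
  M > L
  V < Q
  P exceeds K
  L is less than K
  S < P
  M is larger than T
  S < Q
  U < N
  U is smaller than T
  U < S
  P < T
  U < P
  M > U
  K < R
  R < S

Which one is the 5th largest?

P

The consecutive relations fix a unique order: U < N < L < K < R < S < P < T < M < V < Q.
Counting 5 from the largest end gives P.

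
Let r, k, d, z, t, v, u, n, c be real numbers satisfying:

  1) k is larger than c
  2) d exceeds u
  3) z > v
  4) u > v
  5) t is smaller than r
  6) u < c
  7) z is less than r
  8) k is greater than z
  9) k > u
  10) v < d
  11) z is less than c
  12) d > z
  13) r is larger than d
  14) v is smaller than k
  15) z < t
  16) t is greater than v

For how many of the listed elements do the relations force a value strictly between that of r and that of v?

4

Chaining upward from v reaches: z, u, t, c, d, k.
Chaining downward from r reaches: z, u, t, d.
Strictly between v and r are those in both lists: z, u, t, d — 4 elements.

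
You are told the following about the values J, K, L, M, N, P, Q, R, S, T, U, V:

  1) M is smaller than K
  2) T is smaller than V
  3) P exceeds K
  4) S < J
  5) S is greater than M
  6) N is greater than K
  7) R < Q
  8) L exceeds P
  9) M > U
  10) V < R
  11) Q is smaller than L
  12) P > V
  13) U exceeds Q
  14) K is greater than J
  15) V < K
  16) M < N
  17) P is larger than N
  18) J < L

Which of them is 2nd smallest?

The consecutive relations fix a unique order: T < V < R < Q < U < M < S < J < K < N < P < L.
Counting 2 from the smallest end gives V.

V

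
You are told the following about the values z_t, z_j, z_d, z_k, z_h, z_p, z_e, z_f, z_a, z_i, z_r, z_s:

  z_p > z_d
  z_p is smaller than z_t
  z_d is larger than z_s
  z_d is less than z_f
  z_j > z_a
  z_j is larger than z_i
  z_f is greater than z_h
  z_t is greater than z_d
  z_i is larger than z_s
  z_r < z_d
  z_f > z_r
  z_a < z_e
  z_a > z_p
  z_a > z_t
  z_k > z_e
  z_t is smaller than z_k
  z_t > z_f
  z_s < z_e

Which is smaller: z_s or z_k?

z_s

Link the given pairs in sequence: z_s < z_d; z_d < z_f; z_f < z_t; z_t < z_a; z_a < z_e; z_e < z_k.
Together: z_s < z_d < z_f < z_t < z_a < z_e < z_k.
So z_s < z_k; z_s is the smaller of the two.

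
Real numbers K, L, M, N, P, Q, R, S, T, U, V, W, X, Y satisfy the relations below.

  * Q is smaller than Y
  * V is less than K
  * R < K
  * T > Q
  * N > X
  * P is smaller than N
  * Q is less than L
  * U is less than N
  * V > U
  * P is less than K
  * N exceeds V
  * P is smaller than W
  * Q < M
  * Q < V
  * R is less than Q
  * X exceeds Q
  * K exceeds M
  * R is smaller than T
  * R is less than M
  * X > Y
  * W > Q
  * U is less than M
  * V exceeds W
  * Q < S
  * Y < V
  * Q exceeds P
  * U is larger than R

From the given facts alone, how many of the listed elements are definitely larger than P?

Directly above P: Q, W, N, K.
One step further: M, S, Y, L, V, X, T (11 so far).
No other element is forced above P by the given relations, so the count is 11.

11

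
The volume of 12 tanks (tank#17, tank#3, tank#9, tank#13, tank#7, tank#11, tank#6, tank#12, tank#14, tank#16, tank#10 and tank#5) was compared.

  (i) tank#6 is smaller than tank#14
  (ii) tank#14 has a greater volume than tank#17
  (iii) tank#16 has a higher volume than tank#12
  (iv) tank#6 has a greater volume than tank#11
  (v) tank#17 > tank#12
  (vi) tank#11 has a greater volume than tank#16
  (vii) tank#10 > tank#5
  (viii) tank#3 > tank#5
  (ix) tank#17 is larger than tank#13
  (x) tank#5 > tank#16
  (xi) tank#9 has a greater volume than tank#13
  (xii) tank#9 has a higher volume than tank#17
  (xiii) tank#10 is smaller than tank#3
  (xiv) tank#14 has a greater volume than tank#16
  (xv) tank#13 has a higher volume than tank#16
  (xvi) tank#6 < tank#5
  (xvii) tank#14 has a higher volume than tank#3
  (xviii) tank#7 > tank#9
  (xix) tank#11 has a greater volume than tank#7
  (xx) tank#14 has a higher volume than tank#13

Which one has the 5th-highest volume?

Chaining the given pairs: tank#12 < tank#16 < tank#13 < tank#17 < tank#9 < tank#7 < tank#11 < tank#6 < tank#5 < tank#10 < tank#3 < tank#14.
Counting 5 from the largest end gives tank#6.

tank#6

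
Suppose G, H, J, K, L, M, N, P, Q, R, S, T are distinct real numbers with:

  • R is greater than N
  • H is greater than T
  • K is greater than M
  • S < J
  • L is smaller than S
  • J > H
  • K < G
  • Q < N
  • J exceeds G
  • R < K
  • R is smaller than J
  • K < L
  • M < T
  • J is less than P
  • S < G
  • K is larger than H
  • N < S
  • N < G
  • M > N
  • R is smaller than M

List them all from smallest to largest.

Q < N < R < M < T < H < K < L < S < G < J < P

Each adjacent pair is fixed by a given relation: Q < N; N < R; R < M; M < T; T < H; H < K; K < L; L < S; S < G; G < J; J < P. Chaining them end to end gives the full order.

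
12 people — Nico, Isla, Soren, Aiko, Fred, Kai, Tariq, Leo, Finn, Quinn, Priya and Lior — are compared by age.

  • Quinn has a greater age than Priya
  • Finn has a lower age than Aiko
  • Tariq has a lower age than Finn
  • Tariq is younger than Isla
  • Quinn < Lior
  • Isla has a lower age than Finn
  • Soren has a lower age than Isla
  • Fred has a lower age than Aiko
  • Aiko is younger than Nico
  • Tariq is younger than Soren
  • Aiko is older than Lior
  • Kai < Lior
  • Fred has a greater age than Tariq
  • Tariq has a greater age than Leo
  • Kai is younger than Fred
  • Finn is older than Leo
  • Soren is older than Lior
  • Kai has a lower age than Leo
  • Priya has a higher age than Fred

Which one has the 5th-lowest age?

The consecutive relations fix a unique order: Kai < Leo < Tariq < Fred < Priya < Quinn < Lior < Soren < Isla < Finn < Aiko < Nico.
The 5th smallest is Priya.

Priya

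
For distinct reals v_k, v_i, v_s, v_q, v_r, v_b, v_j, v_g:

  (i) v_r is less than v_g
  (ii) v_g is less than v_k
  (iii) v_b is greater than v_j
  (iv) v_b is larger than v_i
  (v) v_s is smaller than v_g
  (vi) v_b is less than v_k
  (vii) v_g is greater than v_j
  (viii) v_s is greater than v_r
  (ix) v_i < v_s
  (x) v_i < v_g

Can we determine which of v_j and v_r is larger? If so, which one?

Following every chain through v_r: above v_r we get v_s, v_g, v_k.
v_j is not reached, and no chain runs the other way from v_j to v_r.
So the given relations leave the order of v_r and v_j undetermined.

undetermined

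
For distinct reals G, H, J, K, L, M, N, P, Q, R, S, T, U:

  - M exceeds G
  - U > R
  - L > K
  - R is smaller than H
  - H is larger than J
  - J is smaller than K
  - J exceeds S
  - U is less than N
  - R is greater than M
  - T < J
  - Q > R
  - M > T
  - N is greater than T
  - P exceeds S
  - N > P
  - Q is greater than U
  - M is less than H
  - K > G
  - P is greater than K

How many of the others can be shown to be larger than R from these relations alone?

4

The elements the relations force above R are U, H, Q, N — no chain reaches any other.
That is 4.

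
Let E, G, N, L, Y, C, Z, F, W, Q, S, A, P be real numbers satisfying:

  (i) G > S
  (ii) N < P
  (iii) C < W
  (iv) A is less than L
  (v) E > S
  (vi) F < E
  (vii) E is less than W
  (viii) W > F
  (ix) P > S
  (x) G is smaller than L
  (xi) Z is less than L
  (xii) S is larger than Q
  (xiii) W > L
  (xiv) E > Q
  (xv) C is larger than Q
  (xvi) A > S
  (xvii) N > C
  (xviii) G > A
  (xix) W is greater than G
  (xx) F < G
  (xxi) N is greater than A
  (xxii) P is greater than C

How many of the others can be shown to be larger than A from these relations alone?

5

Directly above A: N, G, L.
One step further: P, W (5 so far).
Nothing else is reachable above A; 5 in all.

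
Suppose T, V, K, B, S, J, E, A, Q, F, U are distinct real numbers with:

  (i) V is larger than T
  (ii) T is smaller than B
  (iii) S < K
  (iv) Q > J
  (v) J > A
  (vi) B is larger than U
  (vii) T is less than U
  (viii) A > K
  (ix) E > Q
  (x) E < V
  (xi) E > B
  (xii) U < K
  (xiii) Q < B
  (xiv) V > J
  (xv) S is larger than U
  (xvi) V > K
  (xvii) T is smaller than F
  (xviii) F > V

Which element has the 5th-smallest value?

Piecing the relations together gives one ordering: T < U < S < K < A < J < Q < B < E < V < F.
The 5th smallest is A.

A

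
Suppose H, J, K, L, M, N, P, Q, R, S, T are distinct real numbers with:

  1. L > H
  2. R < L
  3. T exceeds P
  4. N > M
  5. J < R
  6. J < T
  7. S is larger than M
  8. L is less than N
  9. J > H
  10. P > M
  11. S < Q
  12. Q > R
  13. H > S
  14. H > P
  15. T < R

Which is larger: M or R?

R

M < P and P < H give M < H.
Then H < J extends the chain to J.
Then J < T extends the chain to T.
With T < R: M < P < H < J < T < R.
So M < R; R is the larger of the two.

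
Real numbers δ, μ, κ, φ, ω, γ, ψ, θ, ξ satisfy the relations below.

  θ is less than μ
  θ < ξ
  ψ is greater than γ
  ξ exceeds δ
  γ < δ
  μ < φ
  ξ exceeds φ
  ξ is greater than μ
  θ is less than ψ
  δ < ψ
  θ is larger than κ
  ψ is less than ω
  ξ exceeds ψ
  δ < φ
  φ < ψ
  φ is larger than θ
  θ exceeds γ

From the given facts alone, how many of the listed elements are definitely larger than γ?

7

From γ the given relations immediately reach θ, δ, ψ.
From those, μ, φ, ω, ξ — 7 in total.
No other element is forced above γ by the given relations, so the count is 7.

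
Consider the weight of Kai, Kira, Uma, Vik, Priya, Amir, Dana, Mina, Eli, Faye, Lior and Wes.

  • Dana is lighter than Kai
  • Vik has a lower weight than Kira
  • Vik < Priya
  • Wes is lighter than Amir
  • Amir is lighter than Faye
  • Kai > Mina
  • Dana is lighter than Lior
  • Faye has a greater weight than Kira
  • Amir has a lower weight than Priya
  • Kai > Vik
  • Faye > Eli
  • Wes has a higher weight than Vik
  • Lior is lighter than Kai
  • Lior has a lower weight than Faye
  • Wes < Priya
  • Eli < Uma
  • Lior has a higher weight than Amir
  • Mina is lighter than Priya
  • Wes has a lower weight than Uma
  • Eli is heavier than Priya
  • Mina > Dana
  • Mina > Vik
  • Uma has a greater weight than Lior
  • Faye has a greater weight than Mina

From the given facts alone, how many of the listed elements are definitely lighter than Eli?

From Eli the given relations immediately reach Priya.
From those, Vik, Wes, Mina, Amir — 5 in total.
From those, Dana — 6 in total.
No other element is forced below Eli by the given relations, so the count is 6.

6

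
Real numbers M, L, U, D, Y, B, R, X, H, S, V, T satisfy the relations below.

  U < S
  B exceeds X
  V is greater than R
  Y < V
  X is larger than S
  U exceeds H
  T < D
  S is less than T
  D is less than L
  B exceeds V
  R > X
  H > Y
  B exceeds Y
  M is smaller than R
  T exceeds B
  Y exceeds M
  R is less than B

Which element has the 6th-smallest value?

Chaining the given pairs: M < Y < H < U < S < X < R < V < B < T < D < L.
Counting 6 from the smallest end gives X.

X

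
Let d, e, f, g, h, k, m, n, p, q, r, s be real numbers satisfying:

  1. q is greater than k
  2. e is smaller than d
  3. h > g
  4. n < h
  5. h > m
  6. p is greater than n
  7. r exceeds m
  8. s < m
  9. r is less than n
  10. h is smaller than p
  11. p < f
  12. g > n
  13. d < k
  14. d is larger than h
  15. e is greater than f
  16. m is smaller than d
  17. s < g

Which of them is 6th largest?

Piecing the relations together gives one ordering: s < m < r < n < g < h < p < f < e < d < k < q.
The 6th largest is p.

p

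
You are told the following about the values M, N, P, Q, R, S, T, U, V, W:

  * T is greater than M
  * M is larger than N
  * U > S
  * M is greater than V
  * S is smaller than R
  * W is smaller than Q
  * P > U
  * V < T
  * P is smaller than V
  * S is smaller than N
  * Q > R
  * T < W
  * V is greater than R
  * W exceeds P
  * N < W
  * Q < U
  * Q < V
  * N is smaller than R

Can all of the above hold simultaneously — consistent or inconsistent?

We have W < Q stated directly, yet also Q < U < P < V < M < T < W by chaining the others — so Q < W. Contradiction.

inconsistent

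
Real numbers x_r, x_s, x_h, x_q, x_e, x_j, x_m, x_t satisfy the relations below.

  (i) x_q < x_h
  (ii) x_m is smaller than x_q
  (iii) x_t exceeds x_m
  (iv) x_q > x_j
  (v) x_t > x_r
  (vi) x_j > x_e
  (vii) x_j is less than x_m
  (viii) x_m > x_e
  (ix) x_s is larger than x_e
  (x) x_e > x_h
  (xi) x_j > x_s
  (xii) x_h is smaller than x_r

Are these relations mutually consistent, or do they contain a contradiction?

inconsistent

We have x_h < x_e stated directly, yet also x_e < x_s < x_j < x_m < x_q < x_h by chaining the others — so x_e < x_h. Contradiction.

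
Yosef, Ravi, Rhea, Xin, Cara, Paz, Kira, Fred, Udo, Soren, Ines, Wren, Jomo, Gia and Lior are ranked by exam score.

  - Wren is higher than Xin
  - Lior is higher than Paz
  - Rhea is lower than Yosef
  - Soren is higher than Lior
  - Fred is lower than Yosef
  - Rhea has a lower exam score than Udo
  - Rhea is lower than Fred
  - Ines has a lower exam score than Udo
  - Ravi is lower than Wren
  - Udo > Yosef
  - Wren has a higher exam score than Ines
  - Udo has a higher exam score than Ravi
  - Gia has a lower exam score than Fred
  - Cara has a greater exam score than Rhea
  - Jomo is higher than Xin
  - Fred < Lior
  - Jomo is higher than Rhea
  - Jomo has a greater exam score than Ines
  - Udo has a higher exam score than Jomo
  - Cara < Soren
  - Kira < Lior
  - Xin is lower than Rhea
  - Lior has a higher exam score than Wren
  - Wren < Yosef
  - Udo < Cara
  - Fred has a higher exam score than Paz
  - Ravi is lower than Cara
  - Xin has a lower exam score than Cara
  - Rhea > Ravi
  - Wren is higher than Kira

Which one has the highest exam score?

Chaining downward from Soren: directly below it, Cara, Lior; then Paz, Xin, Kira, Ravi, Rhea, Fred, Wren, Udo; then Gia, Ines, Jomo, Yosef.
That covers every other element, and nothing is given above Soren, so Soren is the highest exam score.

Soren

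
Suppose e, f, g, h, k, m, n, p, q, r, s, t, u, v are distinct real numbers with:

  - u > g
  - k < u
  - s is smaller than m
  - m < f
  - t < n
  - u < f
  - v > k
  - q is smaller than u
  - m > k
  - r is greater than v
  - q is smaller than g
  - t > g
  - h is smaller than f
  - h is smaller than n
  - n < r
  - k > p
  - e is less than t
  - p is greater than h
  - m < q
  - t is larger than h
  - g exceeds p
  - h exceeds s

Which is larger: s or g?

s < h and h < p give s < p.
Then p < k extends the chain to k.
With k < m: s < h < p < k < m.
With m < q: s < h < p < k < m < q.
With q < g: s < h < p < k < m < q < g.
So s < g; g is the larger of the two.

g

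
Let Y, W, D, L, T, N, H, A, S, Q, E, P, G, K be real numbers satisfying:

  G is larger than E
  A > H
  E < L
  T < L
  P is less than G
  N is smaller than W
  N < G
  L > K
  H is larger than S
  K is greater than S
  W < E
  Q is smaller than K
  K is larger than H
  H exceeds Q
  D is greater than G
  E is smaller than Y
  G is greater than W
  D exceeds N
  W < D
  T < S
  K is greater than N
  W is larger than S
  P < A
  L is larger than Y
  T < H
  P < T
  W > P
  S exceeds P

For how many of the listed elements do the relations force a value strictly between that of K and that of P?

Chaining upward from P reaches: T, S, W, E, H, G, A, Y, L, D.
Chaining downward from K reaches: T, Q, S, N, H.
Strictly between P and K are those in both lists: T, S, H — 3 elements.

3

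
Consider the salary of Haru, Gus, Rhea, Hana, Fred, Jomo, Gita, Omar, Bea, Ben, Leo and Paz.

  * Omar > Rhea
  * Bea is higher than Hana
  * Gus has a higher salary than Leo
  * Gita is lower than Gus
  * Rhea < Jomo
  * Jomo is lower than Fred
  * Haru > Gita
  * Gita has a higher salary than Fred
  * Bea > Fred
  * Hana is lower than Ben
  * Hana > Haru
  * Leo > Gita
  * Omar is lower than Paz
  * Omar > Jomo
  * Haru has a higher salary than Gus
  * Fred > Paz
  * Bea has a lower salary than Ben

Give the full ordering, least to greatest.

Each adjacent pair is fixed by a given relation: Rhea < Jomo; Jomo < Omar; Omar < Paz; Paz < Fred; Fred < Gita; Gita < Leo; Leo < Gus; Gus < Haru; Haru < Hana; Hana < Bea; Bea < Ben. Chaining them end to end gives the full order.

Rhea < Jomo < Omar < Paz < Fred < Gita < Leo < Gus < Haru < Hana < Bea < Ben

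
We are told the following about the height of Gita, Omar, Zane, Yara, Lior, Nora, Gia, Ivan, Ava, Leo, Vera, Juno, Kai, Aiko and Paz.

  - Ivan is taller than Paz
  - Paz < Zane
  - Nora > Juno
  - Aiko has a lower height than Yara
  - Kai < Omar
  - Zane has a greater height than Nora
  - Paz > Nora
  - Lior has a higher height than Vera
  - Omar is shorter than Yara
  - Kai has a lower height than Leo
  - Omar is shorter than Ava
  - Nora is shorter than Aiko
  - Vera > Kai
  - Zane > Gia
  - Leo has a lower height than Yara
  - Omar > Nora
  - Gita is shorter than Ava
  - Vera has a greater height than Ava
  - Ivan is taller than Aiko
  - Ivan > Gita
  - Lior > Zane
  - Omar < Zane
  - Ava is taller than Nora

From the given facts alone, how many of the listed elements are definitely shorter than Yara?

Directly below Yara: Omar, Aiko, Leo.
One step further: Nora, Kai (5 so far).
One step further: Juno (6 so far).
No other element is forced below Yara by the given relations, so the count is 6.

6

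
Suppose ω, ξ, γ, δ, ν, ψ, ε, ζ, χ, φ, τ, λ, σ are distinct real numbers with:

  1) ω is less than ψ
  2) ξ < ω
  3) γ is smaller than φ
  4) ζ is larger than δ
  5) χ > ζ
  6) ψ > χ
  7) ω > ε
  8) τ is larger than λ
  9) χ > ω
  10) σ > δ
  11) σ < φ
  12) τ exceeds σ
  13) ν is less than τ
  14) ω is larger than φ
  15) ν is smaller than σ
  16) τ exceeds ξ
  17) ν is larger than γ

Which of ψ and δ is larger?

ψ

δ < σ < φ < ω < χ < ψ, by transitivity through σ, φ, ω, χ.
So δ < ψ; ψ is the larger of the two.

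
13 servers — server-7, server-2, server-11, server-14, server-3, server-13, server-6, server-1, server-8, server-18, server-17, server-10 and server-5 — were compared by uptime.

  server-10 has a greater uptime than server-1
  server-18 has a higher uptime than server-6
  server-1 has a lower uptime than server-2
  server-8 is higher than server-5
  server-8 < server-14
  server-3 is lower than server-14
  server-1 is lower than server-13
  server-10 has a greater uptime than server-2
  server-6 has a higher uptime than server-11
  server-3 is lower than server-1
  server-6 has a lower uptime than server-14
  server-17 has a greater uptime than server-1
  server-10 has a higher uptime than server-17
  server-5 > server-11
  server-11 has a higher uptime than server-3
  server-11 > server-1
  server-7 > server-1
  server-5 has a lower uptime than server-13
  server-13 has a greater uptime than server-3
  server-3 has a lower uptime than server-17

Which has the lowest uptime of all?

server-3

Chaining upward from server-3: directly above it, server-1, server-17, server-11, server-13, server-14; then server-5, server-7, server-6, server-2, server-10; then server-18, server-8.
That covers every other element, and nothing is given below server-3, so server-3 is the lowest uptime.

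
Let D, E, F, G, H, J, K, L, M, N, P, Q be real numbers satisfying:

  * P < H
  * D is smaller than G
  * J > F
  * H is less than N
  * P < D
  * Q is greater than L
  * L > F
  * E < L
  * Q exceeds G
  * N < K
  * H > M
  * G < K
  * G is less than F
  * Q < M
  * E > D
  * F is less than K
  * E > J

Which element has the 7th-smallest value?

The consecutive relations fix a unique order: P < D < G < F < J < E < L < Q < M < H < N < K.
Counting 7 from the smallest end gives L.

L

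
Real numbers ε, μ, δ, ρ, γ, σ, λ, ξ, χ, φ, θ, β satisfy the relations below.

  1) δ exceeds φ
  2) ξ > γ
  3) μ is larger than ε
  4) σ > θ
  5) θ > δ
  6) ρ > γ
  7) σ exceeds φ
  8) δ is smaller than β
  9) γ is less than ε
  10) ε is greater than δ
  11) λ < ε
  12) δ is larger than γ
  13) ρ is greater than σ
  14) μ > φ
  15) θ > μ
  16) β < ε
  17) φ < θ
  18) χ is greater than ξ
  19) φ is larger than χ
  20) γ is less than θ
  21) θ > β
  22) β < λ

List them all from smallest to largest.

γ < ξ < χ < φ < δ < β < λ < ε < μ < θ < σ < ρ

The consecutive links are each given: γ < ξ; ξ < χ; χ < φ; φ < δ; δ < β; β < λ; λ < ε; ε < μ; μ < θ; θ < σ; σ < ρ.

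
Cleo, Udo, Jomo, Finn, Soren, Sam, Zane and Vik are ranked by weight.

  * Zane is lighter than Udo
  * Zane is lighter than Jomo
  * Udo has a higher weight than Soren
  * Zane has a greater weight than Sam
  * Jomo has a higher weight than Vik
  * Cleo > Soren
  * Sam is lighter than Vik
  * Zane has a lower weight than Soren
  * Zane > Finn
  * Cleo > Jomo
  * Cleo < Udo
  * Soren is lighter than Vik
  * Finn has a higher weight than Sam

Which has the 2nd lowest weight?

Finn

The consecutive relations fix a unique order: Sam < Finn < Zane < Soren < Vik < Jomo < Cleo < Udo.
The 2nd smallest is Finn.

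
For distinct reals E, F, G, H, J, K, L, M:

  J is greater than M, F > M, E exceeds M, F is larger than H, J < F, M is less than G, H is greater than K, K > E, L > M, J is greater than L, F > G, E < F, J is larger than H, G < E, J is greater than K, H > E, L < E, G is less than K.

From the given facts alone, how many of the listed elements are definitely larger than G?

5

Directly above G: E, K, F.
One step further: H, J (5 so far).
No other element is forced above G by the given relations, so the count is 5.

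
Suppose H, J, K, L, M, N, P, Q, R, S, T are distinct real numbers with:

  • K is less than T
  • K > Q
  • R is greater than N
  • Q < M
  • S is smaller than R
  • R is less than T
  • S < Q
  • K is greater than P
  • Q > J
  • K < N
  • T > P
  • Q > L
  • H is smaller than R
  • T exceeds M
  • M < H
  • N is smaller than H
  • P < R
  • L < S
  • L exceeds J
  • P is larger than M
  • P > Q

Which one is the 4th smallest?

Q

Piecing the relations together gives one ordering: J < L < S < Q < M < P < K < N < H < R < T.
Counting 4 from the smallest end gives Q.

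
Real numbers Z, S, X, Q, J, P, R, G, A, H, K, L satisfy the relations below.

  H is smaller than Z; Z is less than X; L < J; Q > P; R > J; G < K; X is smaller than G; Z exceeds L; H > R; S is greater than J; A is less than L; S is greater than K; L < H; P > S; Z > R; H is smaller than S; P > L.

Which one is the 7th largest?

Z

The consecutive relations fix a unique order: A < L < J < R < H < Z < X < G < K < S < P < Q.
Counting 7 from the largest end gives Z.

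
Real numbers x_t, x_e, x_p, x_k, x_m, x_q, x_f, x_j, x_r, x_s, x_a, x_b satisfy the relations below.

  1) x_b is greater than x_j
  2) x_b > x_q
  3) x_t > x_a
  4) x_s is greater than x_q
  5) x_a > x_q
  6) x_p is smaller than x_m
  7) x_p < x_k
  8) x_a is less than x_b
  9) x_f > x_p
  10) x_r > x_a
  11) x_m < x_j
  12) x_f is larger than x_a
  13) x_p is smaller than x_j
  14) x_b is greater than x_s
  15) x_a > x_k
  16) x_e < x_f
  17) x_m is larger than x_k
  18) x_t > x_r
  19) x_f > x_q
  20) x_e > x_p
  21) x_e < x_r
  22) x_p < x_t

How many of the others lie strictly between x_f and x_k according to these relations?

1

The relations place x_k below x_f. An element lies strictly between them when it is forced above x_k and also forced below x_f.
Above x_k: {x_a, x_r, x_m, x_j, x_b, x_t}. Below x_f: {x_p, x_q, x_e, x_a}.
Intersection: {x_a} — 1.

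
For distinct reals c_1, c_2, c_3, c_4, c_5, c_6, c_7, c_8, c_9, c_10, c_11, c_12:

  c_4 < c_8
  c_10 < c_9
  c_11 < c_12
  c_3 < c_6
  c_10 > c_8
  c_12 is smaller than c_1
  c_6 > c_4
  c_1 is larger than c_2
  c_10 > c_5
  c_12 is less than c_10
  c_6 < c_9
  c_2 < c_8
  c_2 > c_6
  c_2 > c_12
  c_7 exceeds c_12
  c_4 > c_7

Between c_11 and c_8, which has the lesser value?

Chaining the given relations: c_11 < c_12 < c_7 < c_4 < c_6 < c_2 < c_8.
So c_11 < c_8; c_11 is the smaller of the two.

c_11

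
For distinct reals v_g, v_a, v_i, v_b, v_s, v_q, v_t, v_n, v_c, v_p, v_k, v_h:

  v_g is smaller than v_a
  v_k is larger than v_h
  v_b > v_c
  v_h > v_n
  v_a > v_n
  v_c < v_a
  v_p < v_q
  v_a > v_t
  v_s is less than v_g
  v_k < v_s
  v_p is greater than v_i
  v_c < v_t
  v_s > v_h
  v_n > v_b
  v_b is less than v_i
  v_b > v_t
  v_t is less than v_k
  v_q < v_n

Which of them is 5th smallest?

Chaining the given pairs: v_c < v_t < v_b < v_i < v_p < v_q < v_n < v_h < v_k < v_s < v_g < v_a.
The 5th smallest is v_p.

v_p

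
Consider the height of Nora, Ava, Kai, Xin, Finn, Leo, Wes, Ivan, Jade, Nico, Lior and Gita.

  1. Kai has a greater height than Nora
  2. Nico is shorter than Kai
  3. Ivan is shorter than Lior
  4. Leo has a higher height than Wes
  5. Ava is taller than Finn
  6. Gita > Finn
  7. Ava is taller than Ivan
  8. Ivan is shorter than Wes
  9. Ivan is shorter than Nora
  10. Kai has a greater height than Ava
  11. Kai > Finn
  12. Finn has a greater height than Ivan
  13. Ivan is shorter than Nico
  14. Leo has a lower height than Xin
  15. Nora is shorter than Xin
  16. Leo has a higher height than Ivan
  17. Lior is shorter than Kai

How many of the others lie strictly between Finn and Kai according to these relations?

1

Chaining upward from Finn reaches: Gita, Ava.
Chaining downward from Kai reaches: Ivan, Nora, Lior, Nico, Ava.
Strictly between Finn and Kai are those in both lists: Ava — 1 element.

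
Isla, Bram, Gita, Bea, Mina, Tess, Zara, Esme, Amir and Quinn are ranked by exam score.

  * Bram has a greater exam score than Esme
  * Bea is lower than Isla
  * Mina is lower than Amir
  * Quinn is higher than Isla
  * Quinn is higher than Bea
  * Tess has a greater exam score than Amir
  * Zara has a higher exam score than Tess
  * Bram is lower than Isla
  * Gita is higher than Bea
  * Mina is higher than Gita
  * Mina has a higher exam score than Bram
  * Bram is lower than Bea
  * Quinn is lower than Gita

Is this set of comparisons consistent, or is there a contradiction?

Every relation is compatible with Esme < Bram < Bea < Isla < Quinn < Gita < Mina < Amir < Tess < Zara; the set is consistent.

consistent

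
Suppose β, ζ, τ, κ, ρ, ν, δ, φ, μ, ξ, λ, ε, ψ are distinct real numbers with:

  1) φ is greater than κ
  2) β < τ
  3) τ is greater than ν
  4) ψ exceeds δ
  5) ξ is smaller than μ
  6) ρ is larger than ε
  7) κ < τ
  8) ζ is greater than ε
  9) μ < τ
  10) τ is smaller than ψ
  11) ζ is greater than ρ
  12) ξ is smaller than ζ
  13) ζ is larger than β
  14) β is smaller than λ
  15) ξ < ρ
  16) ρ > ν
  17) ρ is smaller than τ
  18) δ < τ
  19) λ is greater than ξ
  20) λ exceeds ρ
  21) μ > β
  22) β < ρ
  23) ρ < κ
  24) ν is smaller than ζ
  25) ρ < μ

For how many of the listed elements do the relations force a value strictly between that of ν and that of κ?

1

The relations place ν below κ. An element lies strictly between them when it is forced above ν and also forced below κ.
Above ν: {ρ, μ, ζ, τ, ψ, φ, λ}. Below κ: {ξ, β, ε, ρ}.
Intersection: {ρ} — 1.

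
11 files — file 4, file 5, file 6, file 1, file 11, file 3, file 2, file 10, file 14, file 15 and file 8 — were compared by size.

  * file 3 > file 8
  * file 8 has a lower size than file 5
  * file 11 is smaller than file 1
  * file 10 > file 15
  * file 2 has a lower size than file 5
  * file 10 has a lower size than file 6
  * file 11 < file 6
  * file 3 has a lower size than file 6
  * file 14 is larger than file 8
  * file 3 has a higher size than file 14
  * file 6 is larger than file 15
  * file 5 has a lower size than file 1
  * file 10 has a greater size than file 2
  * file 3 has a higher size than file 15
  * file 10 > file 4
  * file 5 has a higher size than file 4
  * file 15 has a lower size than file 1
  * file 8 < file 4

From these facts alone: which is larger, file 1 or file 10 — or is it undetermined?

Following every chain through file 10: above file 10 we get file 6; below file 10 we get file 15, file 2, file 8, file 4.
file 1 is not reached, and no chain runs the other way from file 1 to file 10.
So the given relations leave the order of file 10 and file 1 undetermined.

undetermined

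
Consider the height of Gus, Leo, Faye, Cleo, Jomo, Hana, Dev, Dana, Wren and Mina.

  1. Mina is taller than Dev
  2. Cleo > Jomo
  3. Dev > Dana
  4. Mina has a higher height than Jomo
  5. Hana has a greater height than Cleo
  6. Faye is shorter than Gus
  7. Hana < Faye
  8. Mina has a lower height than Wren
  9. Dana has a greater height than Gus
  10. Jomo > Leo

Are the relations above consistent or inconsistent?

consistent

Every relation is compatible with Leo < Jomo < Cleo < Hana < Faye < Gus < Dana < Dev < Mina < Wren; the set is consistent.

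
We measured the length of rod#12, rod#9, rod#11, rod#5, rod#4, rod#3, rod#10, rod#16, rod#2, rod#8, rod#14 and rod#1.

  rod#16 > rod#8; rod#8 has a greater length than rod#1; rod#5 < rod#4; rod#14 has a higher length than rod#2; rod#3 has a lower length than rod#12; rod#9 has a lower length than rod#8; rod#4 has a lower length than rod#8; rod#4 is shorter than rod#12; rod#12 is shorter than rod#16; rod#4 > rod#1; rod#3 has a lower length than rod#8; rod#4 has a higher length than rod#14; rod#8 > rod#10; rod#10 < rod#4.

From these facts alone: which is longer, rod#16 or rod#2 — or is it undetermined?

rod#16

Following the relations from rod#2: rod#2 < rod#14 < rod#4 < rod#8 < rod#16.
So rod#16 is longer.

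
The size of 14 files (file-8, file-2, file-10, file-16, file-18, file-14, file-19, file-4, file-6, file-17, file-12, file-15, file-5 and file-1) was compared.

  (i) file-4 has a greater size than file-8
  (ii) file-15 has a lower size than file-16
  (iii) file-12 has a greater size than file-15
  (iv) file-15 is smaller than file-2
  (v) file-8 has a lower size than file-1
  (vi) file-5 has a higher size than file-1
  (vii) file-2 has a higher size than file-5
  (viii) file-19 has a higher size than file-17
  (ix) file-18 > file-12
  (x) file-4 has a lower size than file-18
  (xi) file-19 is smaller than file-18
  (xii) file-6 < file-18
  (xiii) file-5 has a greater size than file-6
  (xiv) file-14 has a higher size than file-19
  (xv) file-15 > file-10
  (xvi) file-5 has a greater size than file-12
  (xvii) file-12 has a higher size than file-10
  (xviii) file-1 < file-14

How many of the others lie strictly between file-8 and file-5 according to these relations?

The relations place file-8 below file-5. An element lies strictly between them when it is forced above file-8 and also forced below file-5.
Above file-8: {file-4, file-1, file-18, file-2, file-14}. Below file-5: {file-6, file-10, file-15, file-12, file-1}.
Intersection: {file-1} — 1.

1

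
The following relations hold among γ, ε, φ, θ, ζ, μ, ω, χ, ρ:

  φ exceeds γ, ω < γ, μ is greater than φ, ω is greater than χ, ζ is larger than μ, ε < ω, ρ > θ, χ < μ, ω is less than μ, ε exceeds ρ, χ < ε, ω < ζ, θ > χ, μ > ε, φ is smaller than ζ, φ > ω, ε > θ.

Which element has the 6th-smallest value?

γ

Chaining the given pairs: χ < θ < ρ < ε < ω < γ < φ < μ < ζ.
Counting 6 from the smallest end gives γ.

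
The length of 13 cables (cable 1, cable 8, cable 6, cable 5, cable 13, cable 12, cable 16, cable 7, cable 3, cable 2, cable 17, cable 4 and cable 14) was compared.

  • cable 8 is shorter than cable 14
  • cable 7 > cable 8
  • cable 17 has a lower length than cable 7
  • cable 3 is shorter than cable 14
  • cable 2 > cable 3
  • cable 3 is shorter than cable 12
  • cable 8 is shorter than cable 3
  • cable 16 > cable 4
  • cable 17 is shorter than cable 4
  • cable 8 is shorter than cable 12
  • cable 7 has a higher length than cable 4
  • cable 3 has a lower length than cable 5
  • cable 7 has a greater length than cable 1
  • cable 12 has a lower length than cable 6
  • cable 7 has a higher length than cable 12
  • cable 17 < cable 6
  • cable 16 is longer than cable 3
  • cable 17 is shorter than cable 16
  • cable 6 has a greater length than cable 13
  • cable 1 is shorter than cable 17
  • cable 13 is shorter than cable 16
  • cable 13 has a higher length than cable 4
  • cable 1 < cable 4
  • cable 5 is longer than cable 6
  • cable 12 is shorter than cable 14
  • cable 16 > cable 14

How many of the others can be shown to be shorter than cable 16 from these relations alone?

From cable 16 the given relations immediately reach cable 17, cable 3, cable 4, cable 14, cable 13.
From those, cable 1, cable 8, cable 12 — 8 in total.
Nothing else is reachable below cable 16; 8 in all.

8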